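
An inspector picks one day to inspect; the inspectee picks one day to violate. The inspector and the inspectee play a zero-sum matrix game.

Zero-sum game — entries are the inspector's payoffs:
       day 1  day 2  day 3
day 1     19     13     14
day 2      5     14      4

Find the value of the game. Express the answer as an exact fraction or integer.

144/11

Column day 1 is strictly dominated by day 3 for the inspectee (it gives the inspector more in every row).
The remaining 2×2 game on (day 1, day 2) × (day 2, day 3) has no saddle point. Let the inspector play day 1 with probability p; indifference gives 13p + 14(1−p) = 14p + 4(1−p), so p = 10/11.
Similarly the inspectee's optimal q on day 2 is 10/11, and the value is 13·(10/11) + (14)·(1/11) = 144/11.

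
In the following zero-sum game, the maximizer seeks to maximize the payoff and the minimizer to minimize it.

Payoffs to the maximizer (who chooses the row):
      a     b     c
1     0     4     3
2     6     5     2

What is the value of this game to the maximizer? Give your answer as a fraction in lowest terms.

18/7

Column b is strictly dominated by c for the minimizer (it gives the maximizer more in every row).
The remaining 2×2 game on (1, 2) × (a, c) has no saddle point. Let the maximizer play 1 with probability p; indifference gives 6(1−p) = 3p + 2(1−p), so p = 4/7.
Similarly the minimizer's optimal q on a is 1/7, and the value is 0·(1/7) + (3)·(6/7) = 18/7.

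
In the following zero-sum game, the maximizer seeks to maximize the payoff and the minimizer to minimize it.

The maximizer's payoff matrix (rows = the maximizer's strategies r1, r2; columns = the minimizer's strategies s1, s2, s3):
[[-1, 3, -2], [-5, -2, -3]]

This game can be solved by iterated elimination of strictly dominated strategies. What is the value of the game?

Column s2 is strictly dominated by s1 for the minimizer (-1<3, -5<-2); eliminate s2.
Row r2 is strictly dominated by row r1 (-1>-5, -2>-3); eliminate r2.
Column s1 is strictly dominated by s3 for the minimizer (-2<-1); eliminate s1.
Only (r1, s3) remains, with payoff -2.

-2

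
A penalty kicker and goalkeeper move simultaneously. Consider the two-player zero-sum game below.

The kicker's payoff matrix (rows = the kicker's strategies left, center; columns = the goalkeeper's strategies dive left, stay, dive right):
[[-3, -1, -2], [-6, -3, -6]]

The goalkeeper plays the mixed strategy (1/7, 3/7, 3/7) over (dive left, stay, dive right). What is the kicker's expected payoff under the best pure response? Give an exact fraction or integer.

left: (-3)·(1/7) + (-1)·(3/7) + (-2)·(3/7) = -12/7.
center: (-6)·(1/7) + (-3)·(3/7) + (-6)·(3/7) = -33/7.
The best pure response is left with expected payoff -12/7.

-12/7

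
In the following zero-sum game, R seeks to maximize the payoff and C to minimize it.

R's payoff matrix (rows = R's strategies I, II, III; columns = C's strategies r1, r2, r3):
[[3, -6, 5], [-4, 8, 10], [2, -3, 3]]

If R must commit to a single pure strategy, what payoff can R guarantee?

-3

The worst-case payoff for each row is I: -6, II: -4, III: -3.
The best of these is -3.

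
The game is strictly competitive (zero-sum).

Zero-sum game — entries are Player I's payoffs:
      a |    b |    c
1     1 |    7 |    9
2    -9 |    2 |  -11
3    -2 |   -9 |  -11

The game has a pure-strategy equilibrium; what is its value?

Row minima: 1, -11, -11 → Player I's maximin is 1.
Column maxima: 1, 7, 9 → Player II's minimax is 1.
They coincide at (1, a), so the value is 1.

1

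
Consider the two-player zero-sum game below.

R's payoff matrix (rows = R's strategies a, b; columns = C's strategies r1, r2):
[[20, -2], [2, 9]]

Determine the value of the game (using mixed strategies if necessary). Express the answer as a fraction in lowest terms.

Row minima are -2 and 2, so R's maximin is 2; column maxima are 20 and 9, so C's minimax is 9. These differ, so the equilibrium is in mixed strategies.
Let R play a with probability p. C is indifferent when 20p + 2(1−p) = −2p + 9(1−p), giving p = 7/29.
Let C play r1 with probability q. R is indifferent when 20q − 2(1−q) = 2q + 9(1−q), giving q = 11/29.
The value is 20·(11/29) + (-2)·(18/29) = 184/29.

184/29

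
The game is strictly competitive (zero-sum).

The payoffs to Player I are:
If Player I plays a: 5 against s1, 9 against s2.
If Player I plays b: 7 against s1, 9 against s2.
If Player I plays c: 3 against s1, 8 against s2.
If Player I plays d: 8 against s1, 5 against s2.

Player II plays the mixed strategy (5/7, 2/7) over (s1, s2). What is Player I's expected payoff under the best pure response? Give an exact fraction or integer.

a: (5)·(5/7) + (9)·(2/7) = 43/7.
b: (7)·(5/7) + (9)·(2/7) = 53/7.
c: (3)·(5/7) + (8)·(2/7) = 31/7.
d: (8)·(5/7) + (5)·(2/7) = 50/7.
The best pure response is b with expected payoff 53/7.

53/7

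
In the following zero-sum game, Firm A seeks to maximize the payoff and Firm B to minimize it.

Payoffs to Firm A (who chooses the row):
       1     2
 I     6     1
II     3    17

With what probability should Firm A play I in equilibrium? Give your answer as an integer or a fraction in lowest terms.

Row minima are 1 and 3, so Firm A's maximin is 3; column maxima are 6 and 17, so Firm B's minimax is 6. These differ, so the equilibrium is in mixed strategies.
Let Firm A play I with probability p. Firm B is indifferent when 6p + 3(1−p) = p + 17(1−p), giving p = 14/19.

14/19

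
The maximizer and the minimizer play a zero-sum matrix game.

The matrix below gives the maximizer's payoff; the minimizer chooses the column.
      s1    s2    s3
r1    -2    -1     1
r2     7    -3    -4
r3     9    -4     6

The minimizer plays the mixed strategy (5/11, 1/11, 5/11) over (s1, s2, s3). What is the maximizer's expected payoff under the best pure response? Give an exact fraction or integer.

r1: (-2)·(5/11) + (-1)·(1/11) + (1)·(5/11) = -6/11.
r2: (7)·(5/11) + (-3)·(1/11) + (-4)·(5/11) = 12/11.
r3: (9)·(5/11) + (-4)·(1/11) + (6)·(5/11) = 71/11.
The best pure response is r3 with expected payoff 71/11.

71/11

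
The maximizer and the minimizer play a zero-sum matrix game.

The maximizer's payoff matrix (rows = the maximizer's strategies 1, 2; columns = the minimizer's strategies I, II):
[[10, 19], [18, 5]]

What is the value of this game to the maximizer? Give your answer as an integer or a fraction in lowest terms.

Row minima are 10 and 5, so the maximizer's maximin is 10; column maxima are 18 and 19, so the minimizer's minimax is 18. These differ, so the equilibrium is in mixed strategies.
Let the maximizer play 1 with probability p. The minimizer is indifferent when 10p + 18(1−p) = 19p + 5(1−p), giving p = 13/22.
Let the minimizer play I with probability q. The maximizer is indifferent when 10q + 19(1−q) = 18q + 5(1−q), giving q = 7/11.
The value is 10·(7/11) + (19)·(4/11) = 146/11.

146/11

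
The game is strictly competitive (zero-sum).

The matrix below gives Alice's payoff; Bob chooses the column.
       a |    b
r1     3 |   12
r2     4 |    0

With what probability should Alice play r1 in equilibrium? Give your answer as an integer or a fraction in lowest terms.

Row minima are 3 and 0, so Alice's maximin is 3; column maxima are 4 and 12, so Bob's minimax is 4. These differ, so the equilibrium is in mixed strategies.
Let Alice play r1 with probability p. Bob is indifferent when 3p + 4(1−p) = 12p, giving p = 4/13.

4/13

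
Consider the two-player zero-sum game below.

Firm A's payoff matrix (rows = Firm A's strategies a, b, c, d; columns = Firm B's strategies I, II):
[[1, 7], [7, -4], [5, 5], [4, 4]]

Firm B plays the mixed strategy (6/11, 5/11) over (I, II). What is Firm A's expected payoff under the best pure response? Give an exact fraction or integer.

a: (1)·(6/11) + (7)·(5/11) = 41/11.
b: (7)·(6/11) + (-4)·(5/11) = 2.
c: (5)·(6/11) + (5)·(5/11) = 5.
d: (4)·(6/11) + (4)·(5/11) = 4.
The best pure response is c with expected payoff 5.

5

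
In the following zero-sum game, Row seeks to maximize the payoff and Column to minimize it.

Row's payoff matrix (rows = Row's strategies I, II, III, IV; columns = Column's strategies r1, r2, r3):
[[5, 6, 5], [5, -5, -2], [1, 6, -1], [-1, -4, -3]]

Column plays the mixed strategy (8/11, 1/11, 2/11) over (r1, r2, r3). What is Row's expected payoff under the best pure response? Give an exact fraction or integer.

I: (5)·(8/11) + (6)·(1/11) + (5)·(2/11) = 56/11.
II: (5)·(8/11) + (-5)·(1/11) + (-2)·(2/11) = 31/11.
III: (1)·(8/11) + (6)·(1/11) + (-1)·(2/11) = 12/11.
IV: (-1)·(8/11) + (-4)·(1/11) + (-3)·(2/11) = -18/11.
The best pure response is I with expected payoff 56/11.

56/11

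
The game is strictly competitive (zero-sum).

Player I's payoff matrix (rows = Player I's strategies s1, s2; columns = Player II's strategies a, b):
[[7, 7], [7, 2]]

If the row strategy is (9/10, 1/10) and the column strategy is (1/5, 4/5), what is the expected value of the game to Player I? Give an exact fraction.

Against (1/5, 4/5), each row's expected payoff is s1: 7; s2: 3.
Taking the (9/10, 1/10)-weighted average: (9/10)·(7) + (1/10)·(3) = 33/5.

33/5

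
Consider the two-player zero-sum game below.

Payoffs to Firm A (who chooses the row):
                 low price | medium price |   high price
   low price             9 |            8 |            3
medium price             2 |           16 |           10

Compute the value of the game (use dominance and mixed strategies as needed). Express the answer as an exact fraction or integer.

Column medium price is strictly dominated by high price for Firm B (it gives Firm A more in every row).
The remaining 2×2 game on (low price, medium price) × (low price, high price) has no saddle point. Let Firm A play low price with probability p; indifference gives 9p + 2(1−p) = 3p + 10(1−p), so p = 4/7.
Similarly Firm B's optimal q on low price is 1/2, and the value is 9·(1/2) + (3)·(1/2) = 6.

6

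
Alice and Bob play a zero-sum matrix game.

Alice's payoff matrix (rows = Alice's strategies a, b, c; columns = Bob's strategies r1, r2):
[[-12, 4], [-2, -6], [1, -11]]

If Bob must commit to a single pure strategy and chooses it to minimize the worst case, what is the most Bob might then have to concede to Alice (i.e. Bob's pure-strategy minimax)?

1

The worst case (largest entry) in each column is r1: 1, r2: 4.
The best (smallest) of these is 1.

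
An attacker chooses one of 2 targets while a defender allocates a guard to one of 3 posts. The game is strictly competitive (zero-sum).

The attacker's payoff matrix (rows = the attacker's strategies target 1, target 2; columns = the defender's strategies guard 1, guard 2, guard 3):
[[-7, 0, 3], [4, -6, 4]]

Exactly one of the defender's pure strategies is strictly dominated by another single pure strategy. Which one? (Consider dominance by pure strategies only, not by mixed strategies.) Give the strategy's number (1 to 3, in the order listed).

3

The defender prefers columns that give the attacker less. Compare guard 3 with guard 2: 0 < 3, -6 < 4.
So guard 2 strictly dominates guard 3 for the defender; guard 3 is strictly dominated.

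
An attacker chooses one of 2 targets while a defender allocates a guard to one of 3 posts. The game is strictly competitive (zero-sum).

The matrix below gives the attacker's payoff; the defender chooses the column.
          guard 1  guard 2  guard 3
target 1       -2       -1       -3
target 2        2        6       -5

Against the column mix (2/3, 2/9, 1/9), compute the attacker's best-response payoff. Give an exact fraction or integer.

target 1: (-2)·(2/3) + (-1)·(2/9) + (-3)·(1/9) = -17/9.
target 2: (2)·(2/3) + (6)·(2/9) + (-5)·(1/9) = 19/9.
The best pure response is target 2 with expected payoff 19/9.

19/9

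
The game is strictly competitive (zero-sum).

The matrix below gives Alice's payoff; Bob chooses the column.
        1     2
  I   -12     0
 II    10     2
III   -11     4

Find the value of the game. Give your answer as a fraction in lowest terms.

Row I is strictly dominated by row III, so Alice never plays it.
The remaining 2×2 game on (II, III) × (1, 2) has no saddle point. Let Alice play II with probability p; indifference gives 10p − 11(1−p) = 2p + 4(1−p), so p = 15/23.
Similarly Bob's optimal q on 1 is 2/23, and the value is 10·(2/23) + (2)·(21/23) = 62/23.

62/23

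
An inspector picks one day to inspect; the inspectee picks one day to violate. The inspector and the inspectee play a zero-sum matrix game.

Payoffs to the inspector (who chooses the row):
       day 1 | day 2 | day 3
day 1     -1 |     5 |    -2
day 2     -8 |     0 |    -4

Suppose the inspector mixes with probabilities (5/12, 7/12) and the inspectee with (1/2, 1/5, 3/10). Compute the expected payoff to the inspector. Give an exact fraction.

Against (1/2, 1/5, 3/10), each row's expected payoff is day 1: -1/10; day 2: -26/5.
Taking the (5/12, 7/12)-weighted average: (5/12)·(-1/10) + (7/12)·(-26/5) = -123/40.

-123/40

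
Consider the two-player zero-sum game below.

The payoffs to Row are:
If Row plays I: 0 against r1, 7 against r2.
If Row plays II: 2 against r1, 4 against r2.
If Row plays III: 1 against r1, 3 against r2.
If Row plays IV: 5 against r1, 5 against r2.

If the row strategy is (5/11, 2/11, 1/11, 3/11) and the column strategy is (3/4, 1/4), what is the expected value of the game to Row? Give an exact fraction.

11/4

Against (3/4, 1/4), each row's expected payoff is I: 7/4; II: 5/2; III: 3/2; IV: 5.
Taking the (5/11, 2/11, 1/11, 3/11)-weighted average: (5/11)·(7/4) + (2/11)·(5/2) + (1/11)·(3/2) + (3/11)·(5) = 11/4.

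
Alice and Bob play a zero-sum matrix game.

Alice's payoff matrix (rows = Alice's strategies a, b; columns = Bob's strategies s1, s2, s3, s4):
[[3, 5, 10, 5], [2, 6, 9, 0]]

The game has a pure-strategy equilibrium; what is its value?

Row minima: 3, 0 → Alice's maximin is 3.
Column maxima: 3, 6, 10, 5 → Bob's minimax is 3.
They coincide at (a, s1), so the value is 3.

3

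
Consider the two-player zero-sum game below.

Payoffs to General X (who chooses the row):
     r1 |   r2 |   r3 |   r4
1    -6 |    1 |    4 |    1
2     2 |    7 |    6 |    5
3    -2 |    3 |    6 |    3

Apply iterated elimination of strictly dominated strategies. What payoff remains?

2

Column r4 is strictly dominated by r1 for General Y (-6<1, 2<5, -2<3); eliminate r4.
Row 1 is strictly dominated by row 2 (2>-6, 7>1, 6>4); eliminate 1.
Column r3 is strictly dominated by r1 for General Y (2<6, -2<6); eliminate r3.
Column r2 is strictly dominated by r1 for General Y (2<7, -2<3); eliminate r2.
Row 3 is strictly dominated by row 2 (2>-2); eliminate 3.
Only (2, r1) remains, with payoff 2.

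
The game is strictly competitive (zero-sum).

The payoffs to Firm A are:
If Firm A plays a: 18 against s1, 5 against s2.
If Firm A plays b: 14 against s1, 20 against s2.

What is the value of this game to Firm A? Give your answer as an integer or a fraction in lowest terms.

290/19

Row minima are 5 and 14, so Firm A's maximin is 14; column maxima are 18 and 20, so Firm B's minimax is 18. These differ, so the equilibrium is in mixed strategies.
Let Firm A play a with probability p. Firm B is indifferent when 18p + 14(1−p) = 5p + 20(1−p), giving p = 6/19.
Let Firm B play s1 with probability q. Firm A is indifferent when 18q + 5(1−q) = 14q + 20(1−q), giving q = 15/19.
The value is 18·(15/19) + (5)·(4/19) = 290/19.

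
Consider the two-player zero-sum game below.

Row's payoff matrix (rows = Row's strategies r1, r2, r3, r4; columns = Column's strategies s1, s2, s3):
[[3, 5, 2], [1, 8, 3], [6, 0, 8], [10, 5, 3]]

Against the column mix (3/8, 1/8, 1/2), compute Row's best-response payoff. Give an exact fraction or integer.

25/4

r1: (3)·(3/8) + (5)·(1/8) + (2)·(1/2) = 11/4.
r2: (1)·(3/8) + (8)·(1/8) + (3)·(1/2) = 23/8.
r3: (6)·(3/8) + (0)·(1/8) + (8)·(1/2) = 25/4.
r4: (10)·(3/8) + (5)·(1/8) + (3)·(1/2) = 47/8.
The best pure response is r3 with expected payoff 25/4.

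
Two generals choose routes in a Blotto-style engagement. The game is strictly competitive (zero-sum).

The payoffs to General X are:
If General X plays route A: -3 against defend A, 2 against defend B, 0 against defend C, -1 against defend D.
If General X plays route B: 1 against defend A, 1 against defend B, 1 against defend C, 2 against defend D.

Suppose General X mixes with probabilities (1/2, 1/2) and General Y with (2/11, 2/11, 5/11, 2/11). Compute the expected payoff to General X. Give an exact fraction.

9/22

Against (2/11, 2/11, 5/11, 2/11), each row's expected payoff is route A: -4/11; route B: 13/11.
Taking the (1/2, 1/2)-weighted average: (1/2)·(-4/11) + (1/2)·(13/11) = 9/22.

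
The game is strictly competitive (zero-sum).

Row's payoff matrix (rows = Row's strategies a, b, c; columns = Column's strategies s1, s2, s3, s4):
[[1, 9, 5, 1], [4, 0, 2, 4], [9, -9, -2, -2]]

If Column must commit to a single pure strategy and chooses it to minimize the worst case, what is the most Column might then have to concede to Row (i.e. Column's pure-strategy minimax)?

4

The worst case (largest entry) in each column is s1: 9, s2: 9, s3: 5, s4: 4.
The best (smallest) of these is 4.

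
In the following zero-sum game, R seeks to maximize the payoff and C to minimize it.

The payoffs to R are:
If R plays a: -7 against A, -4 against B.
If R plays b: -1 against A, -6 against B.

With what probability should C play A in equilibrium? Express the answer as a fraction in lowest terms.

Row minima are -7 and -6, so R's maximin is -6; column maxima are -1 and -4, so C's minimax is -4. These differ, so the equilibrium is in mixed strategies.
Let C play A with probability q. R is indifferent when −7q − 4(1−q) = −q − 6(1−q), giving q = 1/4.

1/4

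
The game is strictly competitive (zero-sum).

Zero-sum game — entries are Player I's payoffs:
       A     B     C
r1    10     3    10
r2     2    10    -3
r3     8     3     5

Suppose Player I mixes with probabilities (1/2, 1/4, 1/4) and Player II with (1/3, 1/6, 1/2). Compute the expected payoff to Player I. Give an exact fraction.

Against (1/3, 1/6, 1/2), each row's expected payoff is r1: 53/6; r2: 5/6; r3: 17/3.
Taking the (1/2, 1/4, 1/4)-weighted average: (1/2)·(53/6) + (1/4)·(5/6) + (1/4)·(17/3) = 145/24.

145/24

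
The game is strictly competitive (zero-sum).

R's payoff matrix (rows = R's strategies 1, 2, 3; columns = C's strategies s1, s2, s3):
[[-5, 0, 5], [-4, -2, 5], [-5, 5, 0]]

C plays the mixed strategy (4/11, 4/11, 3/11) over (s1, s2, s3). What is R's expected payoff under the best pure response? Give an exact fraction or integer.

1: (-5)·(4/11) + (0)·(4/11) + (5)·(3/11) = -5/11.
2: (-4)·(4/11) + (-2)·(4/11) + (5)·(3/11) = -9/11.
3: (-5)·(4/11) + (5)·(4/11) + (0)·(3/11) = 0.
The best pure response is 3 with expected payoff 0.

0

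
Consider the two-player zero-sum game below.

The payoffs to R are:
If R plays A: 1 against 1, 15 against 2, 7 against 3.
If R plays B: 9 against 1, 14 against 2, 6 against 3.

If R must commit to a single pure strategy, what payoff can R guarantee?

The worst-case payoff for each row is A: 1, B: 6.
The best of these is 6.

6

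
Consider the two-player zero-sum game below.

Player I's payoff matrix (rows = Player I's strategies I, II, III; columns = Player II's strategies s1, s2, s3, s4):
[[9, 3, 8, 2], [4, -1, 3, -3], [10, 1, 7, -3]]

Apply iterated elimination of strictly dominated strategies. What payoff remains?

2

Column s1 is strictly dominated by s2 for Player II (3<9, -1<4, 1<10); eliminate s1.
Row II is strictly dominated by row I (3>-1, 8>3, 2>-3); eliminate II.
Column s3 is strictly dominated by s2 for Player II (3<8, 1<7); eliminate s3.
Row III is strictly dominated by row I (3>1, 2>-3); eliminate III.
Column s2 is strictly dominated by s4 for Player II (2<3); eliminate s2.
Only (I, s4) remains, with payoff 2.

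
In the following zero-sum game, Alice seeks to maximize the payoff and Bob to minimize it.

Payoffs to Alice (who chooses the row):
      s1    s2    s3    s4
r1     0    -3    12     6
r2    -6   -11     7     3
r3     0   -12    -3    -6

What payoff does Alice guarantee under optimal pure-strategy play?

-3

Row minima: -3, -11, -12 → Alice's maximin is -3.
Column maxima: 0, -3, 12, 6 → Bob's minimax is -3.
They coincide at (r1, s2), so the value is -3.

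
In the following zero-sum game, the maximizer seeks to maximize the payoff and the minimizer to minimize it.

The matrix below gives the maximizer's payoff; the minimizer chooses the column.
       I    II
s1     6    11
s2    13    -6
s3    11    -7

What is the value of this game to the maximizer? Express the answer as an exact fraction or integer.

Row s3 is strictly dominated by row s2, so the maximizer never plays it.
The remaining 2×2 game on (s1, s2) × (I, II) has no saddle point. Let the maximizer play s1 with probability p; indifference gives 6p + 13(1−p) = 11p − 6(1−p), so p = 19/24.
Similarly the minimizer's optimal q on I is 17/24, and the value is 6·(17/24) + (11)·(7/24) = 179/24.

179/24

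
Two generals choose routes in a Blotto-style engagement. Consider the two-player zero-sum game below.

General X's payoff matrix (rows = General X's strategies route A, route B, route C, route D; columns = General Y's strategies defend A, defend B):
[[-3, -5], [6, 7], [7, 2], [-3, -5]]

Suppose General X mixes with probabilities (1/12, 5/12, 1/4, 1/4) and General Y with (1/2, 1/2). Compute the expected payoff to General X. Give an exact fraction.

5/2

Against (1/2, 1/2), each row's expected payoff is route A: -4; route B: 13/2; route C: 9/2; route D: -4.
Taking the (1/12, 5/12, 1/4, 1/4)-weighted average: (1/12)·(-4) + (5/12)·(13/2) + (1/4)·(9/2) + (1/4)·(-4) = 5/2.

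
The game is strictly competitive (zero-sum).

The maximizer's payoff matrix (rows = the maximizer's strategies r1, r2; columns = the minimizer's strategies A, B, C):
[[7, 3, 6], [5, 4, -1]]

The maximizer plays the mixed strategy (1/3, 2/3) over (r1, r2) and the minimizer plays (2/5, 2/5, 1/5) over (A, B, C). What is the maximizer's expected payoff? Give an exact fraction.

4

Against (2/5, 2/5, 1/5), each row's expected payoff is r1: 26/5; r2: 17/5.
Taking the (1/3, 2/3)-weighted average: (1/3)·(26/5) + (2/3)·(17/5) = 4.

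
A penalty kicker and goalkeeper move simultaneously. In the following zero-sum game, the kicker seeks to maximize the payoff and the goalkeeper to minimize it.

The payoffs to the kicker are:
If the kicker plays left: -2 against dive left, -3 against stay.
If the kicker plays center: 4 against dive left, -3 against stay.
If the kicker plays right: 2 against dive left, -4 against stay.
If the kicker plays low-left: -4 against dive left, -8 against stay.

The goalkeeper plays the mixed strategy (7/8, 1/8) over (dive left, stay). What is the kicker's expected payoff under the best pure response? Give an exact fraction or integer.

left: (-2)·(7/8) + (-3)·(1/8) = -17/8.
center: (4)·(7/8) + (-3)·(1/8) = 25/8.
right: (2)·(7/8) + (-4)·(1/8) = 5/4.
low-left: (-4)·(7/8) + (-8)·(1/8) = -9/2.
The best pure response is center with expected payoff 25/8.

25/8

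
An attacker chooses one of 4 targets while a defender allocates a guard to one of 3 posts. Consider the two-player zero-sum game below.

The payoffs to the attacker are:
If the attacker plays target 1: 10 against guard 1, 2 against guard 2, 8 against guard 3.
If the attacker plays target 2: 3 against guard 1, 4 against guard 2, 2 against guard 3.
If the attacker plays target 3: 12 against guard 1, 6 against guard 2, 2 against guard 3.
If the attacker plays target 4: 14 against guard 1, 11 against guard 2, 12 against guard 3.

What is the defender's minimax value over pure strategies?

The worst case (largest entry) in each column is guard 1: 14, guard 2: 11, guard 3: 12.
The best (smallest) of these is 11.

11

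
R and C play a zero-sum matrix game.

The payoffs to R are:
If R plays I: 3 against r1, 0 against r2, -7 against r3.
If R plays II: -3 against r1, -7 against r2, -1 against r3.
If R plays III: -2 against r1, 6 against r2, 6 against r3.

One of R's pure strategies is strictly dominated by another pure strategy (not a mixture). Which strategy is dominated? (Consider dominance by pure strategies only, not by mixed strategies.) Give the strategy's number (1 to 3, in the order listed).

2

Compare II with III: -2 > -3, 6 > -7, 6 > -1.
So III strictly dominates II for R; II is strictly dominated.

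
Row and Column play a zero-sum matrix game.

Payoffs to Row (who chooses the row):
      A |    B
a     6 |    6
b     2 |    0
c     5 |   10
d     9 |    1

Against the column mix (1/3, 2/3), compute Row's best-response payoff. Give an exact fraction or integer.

a: (6)·(1/3) + (6)·(2/3) = 6.
b: (2)·(1/3) + (0)·(2/3) = 2/3.
c: (5)·(1/3) + (10)·(2/3) = 25/3.
d: (9)·(1/3) + (1)·(2/3) = 11/3.
The best pure response is c with expected payoff 25/3.

25/3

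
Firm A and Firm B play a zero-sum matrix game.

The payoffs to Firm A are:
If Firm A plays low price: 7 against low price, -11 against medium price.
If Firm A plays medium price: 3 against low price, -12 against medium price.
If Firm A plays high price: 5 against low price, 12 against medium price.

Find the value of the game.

139/25

Row medium price is strictly dominated by row low price, so Firm A never plays it.
The remaining 2×2 game on (low price, high price) × (low price, medium price) has no saddle point. Let Firm A play low price with probability p; indifference gives 7p + 5(1−p) = −11p + 12(1−p), so p = 7/25.
Similarly Firm B's optimal q on low price is 23/25, and the value is 7·(23/25) + (-11)·(2/25) = 139/25.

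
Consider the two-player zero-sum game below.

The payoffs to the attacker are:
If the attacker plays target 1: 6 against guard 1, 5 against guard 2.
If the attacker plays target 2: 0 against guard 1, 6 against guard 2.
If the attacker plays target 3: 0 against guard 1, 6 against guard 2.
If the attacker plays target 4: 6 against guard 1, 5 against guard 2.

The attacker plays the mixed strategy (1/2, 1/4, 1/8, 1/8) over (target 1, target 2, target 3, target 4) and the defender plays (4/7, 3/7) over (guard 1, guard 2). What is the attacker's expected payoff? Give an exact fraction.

Against (4/7, 3/7), each row's expected payoff is target 1: 39/7; target 2: 18/7; target 3: 18/7; target 4: 39/7.
Taking the (1/2, 1/4, 1/8, 1/8)-weighted average: (1/2)·(39/7) + (1/4)·(18/7) + (1/8)·(18/7) + (1/8)·(39/7) = 249/56.

249/56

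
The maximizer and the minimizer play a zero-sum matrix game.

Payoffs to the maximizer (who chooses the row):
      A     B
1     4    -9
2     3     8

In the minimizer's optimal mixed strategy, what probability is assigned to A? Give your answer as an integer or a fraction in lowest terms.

17/18

Row minima are -9 and 3, so the maximizer's maximin is 3; column maxima are 4 and 8, so the minimizer's minimax is 4. These differ, so the equilibrium is in mixed strategies.
Let the minimizer play A with probability q. The maximizer is indifferent when 4q − 9(1−q) = 3q + 8(1−q), giving q = 17/18.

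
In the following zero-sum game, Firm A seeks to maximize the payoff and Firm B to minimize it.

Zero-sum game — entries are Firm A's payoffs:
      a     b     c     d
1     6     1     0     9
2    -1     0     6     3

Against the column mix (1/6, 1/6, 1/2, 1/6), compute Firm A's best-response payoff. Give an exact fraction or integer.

1: (6)·(1/6) + (1)·(1/6) + (0)·(1/2) + (9)·(1/6) = 8/3.
2: (-1)·(1/6) + (0)·(1/6) + (6)·(1/2) + (3)·(1/6) = 10/3.
The best pure response is 2 with expected payoff 10/3.

10/3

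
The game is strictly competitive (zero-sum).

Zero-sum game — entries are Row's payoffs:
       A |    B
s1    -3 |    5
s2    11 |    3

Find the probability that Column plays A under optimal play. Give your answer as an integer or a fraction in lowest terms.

Row minima are -3 and 3, so Row's maximin is 3; column maxima are 11 and 5, so Column's minimax is 5. These differ, so the equilibrium is in mixed strategies.
Let Column play A with probability q. Row is indifferent when −3q + 5(1−q) = 11q + 3(1−q), giving q = 1/8.

1/8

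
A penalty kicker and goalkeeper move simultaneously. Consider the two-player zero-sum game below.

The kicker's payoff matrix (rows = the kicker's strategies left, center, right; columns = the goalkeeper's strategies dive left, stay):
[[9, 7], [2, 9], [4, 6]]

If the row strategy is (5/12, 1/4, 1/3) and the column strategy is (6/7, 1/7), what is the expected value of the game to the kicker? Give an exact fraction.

122/21

Against (6/7, 1/7), each row's expected payoff is left: 61/7; center: 3; right: 30/7.
Taking the (5/12, 1/4, 1/3)-weighted average: (5/12)·(61/7) + (1/4)·(3) + (1/3)·(30/7) = 122/21.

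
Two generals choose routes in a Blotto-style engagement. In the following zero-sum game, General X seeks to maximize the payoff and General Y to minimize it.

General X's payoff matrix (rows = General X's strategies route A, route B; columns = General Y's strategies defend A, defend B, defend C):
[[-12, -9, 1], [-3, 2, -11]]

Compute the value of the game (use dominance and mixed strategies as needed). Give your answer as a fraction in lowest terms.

Column defend B is strictly dominated by defend A for General Y (it gives General X more in every row).
The remaining 2×2 game on (route A, route B) × (defend A, defend C) has no saddle point. Let General X play route A with probability p; indifference gives −12p − 3(1−p) = p − 11(1−p), so p = 8/21.
Similarly General Y's optimal q on defend A is 4/7, and the value is -12·(4/7) + (1)·(3/7) = -45/7.

-45/7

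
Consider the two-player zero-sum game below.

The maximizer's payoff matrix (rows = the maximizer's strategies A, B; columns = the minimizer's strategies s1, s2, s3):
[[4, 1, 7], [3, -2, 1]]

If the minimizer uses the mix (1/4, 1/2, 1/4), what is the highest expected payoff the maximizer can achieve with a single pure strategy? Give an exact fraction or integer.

13/4

A: (4)·(1/4) + (1)·(1/2) + (7)·(1/4) = 13/4.
B: (3)·(1/4) + (-2)·(1/2) + (1)·(1/4) = 0.
The best pure response is A with expected payoff 13/4.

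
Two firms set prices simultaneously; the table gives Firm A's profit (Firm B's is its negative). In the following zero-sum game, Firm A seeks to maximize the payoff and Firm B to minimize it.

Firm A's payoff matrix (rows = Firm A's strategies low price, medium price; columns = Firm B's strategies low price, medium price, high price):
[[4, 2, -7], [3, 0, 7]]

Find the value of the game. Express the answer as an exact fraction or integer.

7/8

Column low price is strictly dominated by medium price for Firm B (it gives Firm A more in every row).
The remaining 2×2 game on (low price, medium price) × (medium price, high price) has no saddle point. Let Firm A play low price with probability p; indifference gives 2p = −7p + 7(1−p), so p = 7/16.
Similarly Firm B's optimal q on medium price is 7/8, and the value is 2·(7/8) + (-7)·(1/8) = 7/8.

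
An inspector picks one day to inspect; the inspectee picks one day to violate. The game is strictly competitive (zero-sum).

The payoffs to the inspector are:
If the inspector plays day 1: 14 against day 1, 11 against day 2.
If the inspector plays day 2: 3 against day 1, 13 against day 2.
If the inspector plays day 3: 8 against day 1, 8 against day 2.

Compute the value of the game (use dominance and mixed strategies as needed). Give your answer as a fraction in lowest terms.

Row day 3 is strictly dominated by row day 1, so the inspector never plays it.
The remaining 2×2 game on (day 1, day 2) × (day 1, day 2) has no saddle point. Let the inspector play day 1 with probability p; indifference gives 14p + 3(1−p) = 11p + 13(1−p), so p = 10/13.
Similarly the inspectee's optimal q on day 1 is 2/13, and the value is 14·(2/13) + (11)·(11/13) = 149/13.

149/13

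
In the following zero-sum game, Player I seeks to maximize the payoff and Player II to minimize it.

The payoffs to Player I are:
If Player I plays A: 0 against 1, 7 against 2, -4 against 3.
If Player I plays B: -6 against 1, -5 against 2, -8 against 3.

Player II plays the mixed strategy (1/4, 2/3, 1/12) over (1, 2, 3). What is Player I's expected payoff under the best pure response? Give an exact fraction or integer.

A: (0)·(1/4) + (7)·(2/3) + (-4)·(1/12) = 13/3.
B: (-6)·(1/4) + (-5)·(2/3) + (-8)·(1/12) = -11/2.
The best pure response is A with expected payoff 13/3.

13/3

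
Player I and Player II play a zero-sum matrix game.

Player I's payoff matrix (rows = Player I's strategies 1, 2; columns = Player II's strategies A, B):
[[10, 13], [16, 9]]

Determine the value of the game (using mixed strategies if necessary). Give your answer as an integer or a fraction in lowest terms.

Row minima are 10 and 9, so Player I's maximin is 10; column maxima are 16 and 13, so Player II's minimax is 13. These differ, so the equilibrium is in mixed strategies.
Let Player I play 1 with probability p. Player II is indifferent when 10p + 16(1−p) = 13p + 9(1−p), giving p = 7/10.
Let Player II play A with probability q. Player I is indifferent when 10q + 13(1−q) = 16q + 9(1−q), giving q = 2/5.
The value is 10·(2/5) + (13)·(3/5) = 59/5.

59/5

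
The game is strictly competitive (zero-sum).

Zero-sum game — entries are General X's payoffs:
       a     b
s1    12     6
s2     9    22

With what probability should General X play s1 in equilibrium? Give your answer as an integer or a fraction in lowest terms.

Row minima are 6 and 9, so General X's maximin is 9; column maxima are 12 and 22, so General Y's minimax is 12. These differ, so the equilibrium is in mixed strategies.
Let General X play s1 with probability p. General Y is indifferent when 12p + 9(1−p) = 6p + 22(1−p), giving p = 13/19.

13/19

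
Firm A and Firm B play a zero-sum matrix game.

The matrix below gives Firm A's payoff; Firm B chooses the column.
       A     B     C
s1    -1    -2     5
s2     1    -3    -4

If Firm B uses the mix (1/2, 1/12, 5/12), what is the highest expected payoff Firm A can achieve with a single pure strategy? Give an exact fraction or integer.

17/12

s1: (-1)·(1/2) + (-2)·(1/12) + (5)·(5/12) = 17/12.
s2: (1)·(1/2) + (-3)·(1/12) + (-4)·(5/12) = -17/12.
The best pure response is s1 with expected payoff 17/12.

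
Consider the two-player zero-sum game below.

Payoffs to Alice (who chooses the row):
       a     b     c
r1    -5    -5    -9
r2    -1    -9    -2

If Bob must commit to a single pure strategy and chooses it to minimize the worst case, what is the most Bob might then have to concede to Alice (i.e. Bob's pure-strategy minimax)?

The worst case (largest entry) in each column is a: -1, b: -5, c: -2.
The best (smallest) of these is -5.

-5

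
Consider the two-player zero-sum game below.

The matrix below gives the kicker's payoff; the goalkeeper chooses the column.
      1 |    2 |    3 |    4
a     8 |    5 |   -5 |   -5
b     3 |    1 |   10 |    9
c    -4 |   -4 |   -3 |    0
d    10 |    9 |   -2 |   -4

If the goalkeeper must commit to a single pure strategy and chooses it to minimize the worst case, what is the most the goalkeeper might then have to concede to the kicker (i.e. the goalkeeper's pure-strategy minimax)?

9

The worst case (largest entry) in each column is 1: 10, 2: 9, 3: 10, 4: 9.
The best (smallest) of these is 9.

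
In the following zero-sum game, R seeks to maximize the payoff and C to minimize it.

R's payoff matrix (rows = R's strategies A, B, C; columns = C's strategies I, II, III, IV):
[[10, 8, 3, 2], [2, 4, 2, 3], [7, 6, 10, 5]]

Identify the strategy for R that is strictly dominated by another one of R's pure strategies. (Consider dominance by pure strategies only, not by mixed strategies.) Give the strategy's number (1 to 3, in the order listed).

Compare B with C: 7 > 2, 6 > 4, 10 > 2, 5 > 3.
So C strictly dominates B for R; B is strictly dominated.

2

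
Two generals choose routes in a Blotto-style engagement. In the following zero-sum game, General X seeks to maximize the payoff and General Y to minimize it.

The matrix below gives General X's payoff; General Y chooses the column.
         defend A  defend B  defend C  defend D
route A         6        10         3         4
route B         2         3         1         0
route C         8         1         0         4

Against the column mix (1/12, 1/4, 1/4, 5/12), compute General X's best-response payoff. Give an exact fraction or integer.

65/12

route A: (6)·(1/12) + (10)·(1/4) + (3)·(1/4) + (4)·(5/12) = 65/12.
route B: (2)·(1/12) + (3)·(1/4) + (1)·(1/4) + (0)·(5/12) = 7/6.
route C: (8)·(1/12) + (1)·(1/4) + (0)·(1/4) + (4)·(5/12) = 31/12.
The best pure response is route A with expected payoff 65/12.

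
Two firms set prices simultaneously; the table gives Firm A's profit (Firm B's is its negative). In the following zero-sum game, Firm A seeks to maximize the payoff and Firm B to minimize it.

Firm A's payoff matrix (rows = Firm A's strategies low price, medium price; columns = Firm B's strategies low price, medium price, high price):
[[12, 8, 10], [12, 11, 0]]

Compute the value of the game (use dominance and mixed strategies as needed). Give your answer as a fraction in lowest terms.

Column low price is strictly dominated by medium price for Firm B (it gives Firm A more in every row).
The remaining 2×2 game on (low price, medium price) × (medium price, high price) has no saddle point. Let Firm A play low price with probability p; indifference gives 8p + 11(1−p) = 10p, so p = 11/13.
Similarly Firm B's optimal q on medium price is 10/13, and the value is 8·(10/13) + (10)·(3/13) = 110/13.

110/13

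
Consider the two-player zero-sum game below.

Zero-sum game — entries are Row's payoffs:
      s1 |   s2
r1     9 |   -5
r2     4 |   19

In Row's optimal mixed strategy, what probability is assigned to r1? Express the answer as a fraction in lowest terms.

15/29

Row minima are -5 and 4, so Row's maximin is 4; column maxima are 9 and 19, so Column's minimax is 9. These differ, so the equilibrium is in mixed strategies.
Let Row play r1 with probability p. Column is indifferent when 9p + 4(1−p) = −5p + 19(1−p), giving p = 15/29.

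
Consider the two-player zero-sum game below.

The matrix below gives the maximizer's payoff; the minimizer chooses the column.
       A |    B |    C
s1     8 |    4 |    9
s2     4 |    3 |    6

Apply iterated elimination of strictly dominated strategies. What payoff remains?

Column C is strictly dominated by A for the minimizer (8<9, 4<6); eliminate C.
Row s2 is strictly dominated by row s1 (8>4, 4>3); eliminate s2.
Column A is strictly dominated by B for the minimizer (4<8); eliminate A.
Only (s1, B) remains, with payoff 4.

4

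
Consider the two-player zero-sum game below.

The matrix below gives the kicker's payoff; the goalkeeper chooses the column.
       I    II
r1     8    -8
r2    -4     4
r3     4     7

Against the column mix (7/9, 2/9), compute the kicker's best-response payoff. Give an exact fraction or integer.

r1: (8)·(7/9) + (-8)·(2/9) = 40/9.
r2: (-4)·(7/9) + (4)·(2/9) = -20/9.
r3: (4)·(7/9) + (7)·(2/9) = 14/3.
The best pure response is r3 with expected payoff 14/3.

14/3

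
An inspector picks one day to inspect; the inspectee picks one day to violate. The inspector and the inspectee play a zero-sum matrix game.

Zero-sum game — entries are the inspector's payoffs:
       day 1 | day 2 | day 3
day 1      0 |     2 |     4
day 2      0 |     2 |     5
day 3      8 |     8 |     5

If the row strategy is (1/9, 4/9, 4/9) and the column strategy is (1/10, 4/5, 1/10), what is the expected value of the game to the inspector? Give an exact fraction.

206/45

Against (1/10, 4/5, 1/10), each row's expected payoff is day 1: 2; day 2: 21/10; day 3: 77/10.
Taking the (1/9, 4/9, 4/9)-weighted average: (1/9)·(2) + (4/9)·(21/10) + (4/9)·(77/10) = 206/45.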